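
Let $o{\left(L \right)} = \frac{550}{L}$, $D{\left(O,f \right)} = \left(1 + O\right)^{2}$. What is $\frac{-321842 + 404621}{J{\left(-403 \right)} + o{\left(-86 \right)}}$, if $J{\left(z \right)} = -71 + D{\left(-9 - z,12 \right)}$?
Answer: $\frac{1186499}{2235249} \approx 0.53081$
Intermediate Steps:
$J{\left(z \right)} = -71 + \left(-8 - z\right)^{2}$ ($J{\left(z \right)} = -71 + \left(1 - \left(9 + z\right)\right)^{2} = -71 + \left(-8 - z\right)^{2}$)
$\frac{-321842 + 404621}{J{\left(-403 \right)} + o{\left(-86 \right)}} = \frac{-321842 + 404621}{\left(-71 + \left(8 - 403\right)^{2}\right) + \frac{550}{-86}} = \frac{82779}{\left(-71 + \left(-395\right)^{2}\right) + 550 \left(- \frac{1}{86}\right)} = \frac{82779}{\left(-71 + 156025\right) - \frac{275}{43}} = \frac{82779}{155954 - \frac{275}{43}} = \frac{82779}{\frac{6705747}{43}} = 82779 \cdot \frac{43}{6705747} = \frac{1186499}{2235249}$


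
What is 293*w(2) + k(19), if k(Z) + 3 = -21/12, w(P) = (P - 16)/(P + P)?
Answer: -4121/4 ≈ -1030.3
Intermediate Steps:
w(P) = (-16 + P)/(2*P) (w(P) = (-16 + P)/((2*P)) = (-16 + P)*(1/(2*P)) = (-16 + P)/(2*P))
k(Z) = -19/4 (k(Z) = -3 - 21/12 = -3 - 21*1/12 = -3 - 7/4 = -19/4)
293*w(2) + k(19) = 293*((1/2)*(-16 + 2)/2) - 19/4 = 293*((1/2)*(1/2)*(-14)) - 19/4 = 293*(-7/2) - 19/4 = -2051/2 - 19/4 = -4121/4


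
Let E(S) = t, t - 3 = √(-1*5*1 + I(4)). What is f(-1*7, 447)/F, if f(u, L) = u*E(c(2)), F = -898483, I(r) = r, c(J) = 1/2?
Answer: 21/898483 + 7*I/898483 ≈ 2.3373e-5 + 7.7909e-6*I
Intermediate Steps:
c(J) = ½
t = 3 + I (t = 3 + √(-1*5*1 + 4) = 3 + √(-5*1 + 4) = 3 + √(-5 + 4) = 3 + √(-1) = 3 + I ≈ 3.0 + 1.0*I)
E(S) = 3 + I
f(u, L) = u*(3 + I)
f(-1*7, 447)/F = ((-1*7)*(3 + I))/(-898483) = -7*(3 + I)*(-1/898483) = (-21 - 7*I)*(-1/898483) = 21/898483 + 7*I/898483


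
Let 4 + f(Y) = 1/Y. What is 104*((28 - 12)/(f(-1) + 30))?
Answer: 1664/25 ≈ 66.560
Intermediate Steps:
f(Y) = -4 + 1/Y
104*((28 - 12)/(f(-1) + 30)) = 104*((28 - 12)/((-4 + 1/(-1)) + 30)) = 104*(16/((-4 - 1) + 30)) = 104*(16/(-5 + 30)) = 104*(16/25) = 1664/25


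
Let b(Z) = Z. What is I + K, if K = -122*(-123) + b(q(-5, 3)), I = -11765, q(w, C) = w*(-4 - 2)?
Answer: 3271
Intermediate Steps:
q(w, C) = -6*w (q(w, C) = w*(-6) = -6*w)
K = 15036 (K = -122*(-123) - 6*(-5) = 15006 + 30 = 15036)
I + K = -11765 + 15036 = 3271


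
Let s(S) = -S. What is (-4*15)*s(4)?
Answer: 240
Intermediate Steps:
(-4*15)*s(4) = (-4*15)*(-1*4) = -60*(-4) = 240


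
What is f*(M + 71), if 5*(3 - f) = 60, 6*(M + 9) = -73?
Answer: -897/2 ≈ -448.50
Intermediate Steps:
M = -127/6 (M = -9 + (⅙)*(-73) = -9 - 73/6 = -127/6 ≈ -21.167)
f = -9 (f = 3 - ⅕*60 = 3 - 12 = -9)
f*(M + 71) = -9*(-127/6 + 71) = -9*299/6 = -897/2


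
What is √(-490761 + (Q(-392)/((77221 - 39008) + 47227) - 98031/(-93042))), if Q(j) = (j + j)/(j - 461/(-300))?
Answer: I*√5700660842270364852869735242/107777485398 ≈ 700.54*I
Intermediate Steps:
Q(j) = 2*j/(461/300 + j) (Q(j) = (2*j)/(j - 461*(-1/300)) = (2*j)/(j + 461/300) = (2*j)/(461/300 + j) = 2*j/(461/300 + j))
√(-490761 + (Q(-392)/((77221 - 39008) + 47227) - 98031/(-93042))) = √(-490761 + ((600*(-392)/(461 + 300*(-392)))/((77221 - 39008) + 47227) - 98031/(-93042))) = √(-490761 + ((600*(-392)/(461 - 117600))/(38213 + 47227) - 98031*(-1/93042))) = √(-490761 + ((600*(-392)/(-117139))/85440 + 32677/31014)) = √(-490761 + ((600*(-392)*(-1/117139))*(1/85440) + 32677/31014)) = √(-490761 + ((235200/117139)*(1/85440) + 32677/31014)) = √(-490761 + (245/10425371 + 32677/31014)) = √(-490761 + 340677446597/323332456194) = √(-158678618856777037/323332456194) = I*√5700660842270364852869735242/107777485398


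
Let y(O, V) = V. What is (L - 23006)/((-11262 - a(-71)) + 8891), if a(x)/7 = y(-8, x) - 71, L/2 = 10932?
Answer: 1142/1377 ≈ 0.82934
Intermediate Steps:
L = 21864 (L = 2*10932 = 21864)
a(x) = -497 + 7*x (a(x) = 7*(x - 71) = 7*(-71 + x) = -497 + 7*x)
(L - 23006)/((-11262 - a(-71)) + 8891) = (21864 - 23006)/((-11262 - (-497 + 7*(-71))) + 8891) = -1142/((-11262 - (-497 - 497)) + 8891) = -1142/((-11262 - 1*(-994)) + 8891) = -1142/((-11262 + 994) + 8891) = -1142/(-10268 + 8891) = -1142/(-1377) = -1142*(-1/1377) = 1142/1377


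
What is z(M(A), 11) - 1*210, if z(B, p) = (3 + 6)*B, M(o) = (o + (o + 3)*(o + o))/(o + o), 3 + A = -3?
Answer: -465/2 ≈ -232.50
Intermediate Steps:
A = -6 (A = -3 - 3 = -6)
M(o) = (o + 2*o*(3 + o))/(2*o) (M(o) = (o + (3 + o)*(2*o))/((2*o)) = (o + 2*o*(3 + o))*(1/(2*o)) = (o + 2*o*(3 + o))/(2*o))
z(B, p) = 9*B
z(M(A), 11) - 1*210 = 9*(7/2 - 6) - 1*210 = 9*(-5/2) - 210 = -45/2 - 210 = -465/2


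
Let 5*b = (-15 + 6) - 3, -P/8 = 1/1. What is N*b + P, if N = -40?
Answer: 88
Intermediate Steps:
P = -8 (P = -8/1 = -8*1 = -8)
b = -12/5 (b = ((-15 + 6) - 3)/5 = (-9 - 3)/5 = (⅕)*(-12) = -12/5 ≈ -2.4000)
N*b + P = -40*(-12/5) - 8 = 96 - 8 = 88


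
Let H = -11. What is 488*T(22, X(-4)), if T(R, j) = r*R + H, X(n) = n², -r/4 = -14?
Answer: 595848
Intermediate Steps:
r = 56 (r = -4*(-14) = 56)
T(R, j) = -11 + 56*R (T(R, j) = 56*R - 11 = -11 + 56*R)
488*T(22, X(-4)) = 488*(-11 + 56*22) = 488*(-11 + 1232) = 488*1221 = 595848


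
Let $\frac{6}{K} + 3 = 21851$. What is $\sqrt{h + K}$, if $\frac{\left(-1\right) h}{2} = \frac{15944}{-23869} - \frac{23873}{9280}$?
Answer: $\frac{\sqrt{37058546139904755505970}}{75616037240} \approx 2.5458$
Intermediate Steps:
$h = \frac{717784957}{110752160}$ ($h = - 2 \left(\frac{15944}{-23869} - \frac{23873}{9280}\right) = - 2 \left(15944 \left(- \frac{1}{23869}\right) - \frac{23873}{9280}\right) = - 2 \left(- \frac{15944}{23869} - \frac{23873}{9280}\right) = \left(-2\right) \left(- \frac{717784957}{221504320}\right) = \frac{717784957}{110752160} \approx 6.481$)
$K = \frac{3}{10924}$ ($K = \frac{6}{-3 + 21851} = \frac{6}{21848} = 6 \cdot \frac{1}{21848} = \frac{3}{10924} \approx 0.00027462$)
$\sqrt{h + K} = \sqrt{\frac{717784957}{110752160} + \frac{3}{10924}} = \sqrt{\frac{1960353781687}{302464148960}} = \frac{\sqrt{37058546139904755505970}}{75616037240}$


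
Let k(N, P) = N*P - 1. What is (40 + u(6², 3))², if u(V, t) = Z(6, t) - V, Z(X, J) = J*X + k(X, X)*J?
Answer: 16129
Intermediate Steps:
k(N, P) = -1 + N*P
Z(X, J) = J*X + J*(-1 + X²) (Z(X, J) = J*X + (-1 + X*X)*J = J*X + (-1 + X²)*J = J*X + J*(-1 + X²))
u(V, t) = -V + 41*t (u(V, t) = t*(-1 + 6 + 6²) - V = t*(-1 + 6 + 36) - V = t*41 - V = 41*t - V = -V + 41*t)
(40 + u(6², 3))² = (40 + (-1*6² + 41*3))² = (40 + (-1*36 + 123))² = (40 + (-36 + 123))² = (40 + 87)² = 127² = 16129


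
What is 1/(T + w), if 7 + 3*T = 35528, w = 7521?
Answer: 3/58084 ≈ 5.1649e-5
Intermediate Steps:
T = 35521/3 (T = -7/3 + (1/3)*35528 = -7/3 + 35528/3 = 35521/3 ≈ 11840.)
1/(T + w) = 1/(35521/3 + 7521) = 1/(58084/3) = 3/58084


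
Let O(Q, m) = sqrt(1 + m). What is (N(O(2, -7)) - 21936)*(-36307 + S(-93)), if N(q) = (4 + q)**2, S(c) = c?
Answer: 798106400 - 291200*I*sqrt(6) ≈ 7.9811e+8 - 7.1329e+5*I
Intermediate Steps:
(N(O(2, -7)) - 21936)*(-36307 + S(-93)) = ((4 + sqrt(1 - 7))**2 - 21936)*(-36307 - 93) = ((4 + sqrt(-6))**2 - 21936)*(-36400) = ((4 + I*sqrt(6))**2 - 21936)*(-36400) = (-21936 + (4 + I*sqrt(6))**2)*(-36400) = 798470400 - 36400*(4 + I*sqrt(6))**2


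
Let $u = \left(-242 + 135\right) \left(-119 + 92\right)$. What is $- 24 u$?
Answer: $-69336$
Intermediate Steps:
$u = 2889$ ($u = \left(-107\right) \left(-27\right) = 2889$)
$- 24 u = \left(-24\right) 2889 = -69336$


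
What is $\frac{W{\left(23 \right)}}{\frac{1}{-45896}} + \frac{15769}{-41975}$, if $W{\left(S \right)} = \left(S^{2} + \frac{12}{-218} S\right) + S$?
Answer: $- \frac{115646872256821}{4575275} \approx -2.5276 \cdot 10^{7}$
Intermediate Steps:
$W{\left(S \right)} = S^{2} + \frac{103 S}{109}$ ($W{\left(S \right)} = \left(S^{2} + 12 \left(- \frac{1}{218}\right) S\right) + S = \left(S^{2} - \frac{6 S}{109}\right) + S = S^{2} + \frac{103 S}{109}$)
$\frac{W{\left(23 \right)}}{\frac{1}{-45896}} + \frac{15769}{-41975} = \frac{\frac{1}{109} \cdot 23 \left(103 + 109 \cdot 23\right)}{\frac{1}{-45896}} + \frac{15769}{-41975} = \frac{\frac{1}{109} \cdot 23 \left(103 + 2507\right)}{- \frac{1}{45896}} + 15769 \left(- \frac{1}{41975}\right) = \frac{1}{109} \cdot 23 \cdot 2610 \left(-45896\right) - \frac{15769}{41975} = \frac{60030}{109} \left(-45896\right) - \frac{15769}{41975} = - \frac{2755136880}{109} - \frac{15769}{41975} = - \frac{115646872256821}{4575275}$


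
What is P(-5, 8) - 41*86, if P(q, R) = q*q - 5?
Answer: -3506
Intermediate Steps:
P(q, R) = -5 + q² (P(q, R) = q² - 5 = -5 + q²)
P(-5, 8) - 41*86 = (-5 + (-5)²) - 41*86 = (-5 + 25) - 3526 = 20 - 3526 = -3506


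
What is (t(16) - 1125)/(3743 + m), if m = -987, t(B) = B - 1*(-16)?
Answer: -1093/2756 ≈ -0.39659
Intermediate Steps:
t(B) = 16 + B (t(B) = B + 16 = 16 + B)
(t(16) - 1125)/(3743 + m) = ((16 + 16) - 1125)/(3743 - 987) = (32 - 1125)/2756 = -1093*1/2756 = -1093/2756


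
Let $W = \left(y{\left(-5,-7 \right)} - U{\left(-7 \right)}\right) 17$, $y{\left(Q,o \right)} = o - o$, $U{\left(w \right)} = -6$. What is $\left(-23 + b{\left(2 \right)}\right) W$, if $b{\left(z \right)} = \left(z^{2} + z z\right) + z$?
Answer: $-1326$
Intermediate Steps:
$y{\left(Q,o \right)} = 0$
$b{\left(z \right)} = z + 2 z^{2}$ ($b{\left(z \right)} = \left(z^{2} + z^{2}\right) + z = 2 z^{2} + z = z + 2 z^{2}$)
$W = 102$ ($W = \left(0 - -6\right) 17 = \left(0 + 6\right) 17 = 6 \cdot 17 = 102$)
$\left(-23 + b{\left(2 \right)}\right) W = \left(-23 + 2 \left(1 + 2 \cdot 2\right)\right) 102 = \left(-23 + 2 \left(1 + 4\right)\right) 102 = \left(-23 + 2 \cdot 5\right) 102 = \left(-23 + 10\right) 102 = \left(-13\right) 102 = -1326$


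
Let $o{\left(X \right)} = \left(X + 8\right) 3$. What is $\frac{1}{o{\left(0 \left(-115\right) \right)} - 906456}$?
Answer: $- \frac{1}{906432} \approx -1.1032 \cdot 10^{-6}$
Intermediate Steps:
$o{\left(X \right)} = 24 + 3 X$ ($o{\left(X \right)} = \left(8 + X\right) 3 = 24 + 3 X$)
$\frac{1}{o{\left(0 \left(-115\right) \right)} - 906456} = \frac{1}{\left(24 + 3 \cdot 0 \left(-115\right)\right) - 906456} = \frac{1}{\left(24 + 3 \cdot 0\right) - 906456} = \frac{1}{\left(24 + 0\right) - 906456} = \frac{1}{24 - 906456} = \frac{1}{-906432} = - \frac{1}{906432}$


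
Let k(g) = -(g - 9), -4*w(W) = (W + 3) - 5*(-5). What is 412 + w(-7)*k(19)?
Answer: 929/2 ≈ 464.50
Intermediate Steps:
w(W) = -7 - W/4 (w(W) = -((W + 3) - 5*(-5))/4 = -((3 + W) + 25)/4 = -(28 + W)/4 = -7 - W/4)
k(g) = 9 - g (k(g) = -(-9 + g) = 9 - g)
412 + w(-7)*k(19) = 412 + (-7 - ¼*(-7))*(9 - 1*19) = 412 + (-7 + 7/4)*(9 - 19) = 412 - 21/4*(-10) = 412 + 105/2 = 929/2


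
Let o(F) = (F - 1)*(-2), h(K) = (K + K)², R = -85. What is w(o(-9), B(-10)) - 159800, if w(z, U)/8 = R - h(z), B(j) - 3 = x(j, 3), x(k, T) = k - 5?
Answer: -173280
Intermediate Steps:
h(K) = 4*K² (h(K) = (2*K)² = 4*K²)
o(F) = 2 - 2*F (o(F) = (-1 + F)*(-2) = 2 - 2*F)
x(k, T) = -5 + k
B(j) = -2 + j (B(j) = 3 + (-5 + j) = -2 + j)
w(z, U) = -680 - 32*z² (w(z, U) = 8*(-85 - 4*z²) = -680 - 32*z²)
w(o(-9), B(-10)) - 159800 = (-680 - 32*(2 - 2*(-9))²) - 159800 = (-680 - 32*(2 + 18)²) - 159800 = (-680 - 32*20²) - 159800 = (-680 - 32*400) - 159800 = (-680 - 12800) - 159800 = -13480 - 159800 = -173280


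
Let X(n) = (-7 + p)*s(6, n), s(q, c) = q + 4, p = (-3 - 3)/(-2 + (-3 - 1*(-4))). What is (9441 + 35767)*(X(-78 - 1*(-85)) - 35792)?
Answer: -1618536816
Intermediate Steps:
p = 6 (p = -6/(-2 + (-3 + 4)) = -6/(-2 + 1) = -6/(-1) = -6*(-1) = 6)
s(q, c) = 4 + q
X(n) = -10 (X(n) = (-7 + 6)*(4 + 6) = -1*10 = -10)
(9441 + 35767)*(X(-78 - 1*(-85)) - 35792) = (9441 + 35767)*(-10 - 35792) = 45208*(-35802) = -1618536816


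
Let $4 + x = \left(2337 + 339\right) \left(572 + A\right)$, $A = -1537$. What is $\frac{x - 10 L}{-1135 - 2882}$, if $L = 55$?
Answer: $\frac{2582894}{4017} \approx 642.99$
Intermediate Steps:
$x = -2582344$ ($x = -4 + \left(2337 + 339\right) \left(572 - 1537\right) = -4 + 2676 \left(-965\right) = -4 - 2582340 = -2582344$)
$\frac{x - 10 L}{-1135 - 2882} = \frac{-2582344 - 550}{-1135 - 2882} = \frac{-2582344 - 550}{-4017} = \left(-2582894\right) \left(- \frac{1}{4017}\right) = \frac{2582894}{4017}$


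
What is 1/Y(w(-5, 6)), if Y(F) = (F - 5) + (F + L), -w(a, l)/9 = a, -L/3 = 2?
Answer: 1/79 ≈ 0.012658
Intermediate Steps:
L = -6 (L = -3*2 = -6)
w(a, l) = -9*a
Y(F) = -11 + 2*F (Y(F) = (F - 5) + (F - 6) = (-5 + F) + (-6 + F) = -11 + 2*F)
1/Y(w(-5, 6)) = 1/(-11 + 2*(-9*(-5))) = 1/(-11 + 2*45) = 1/(-11 + 90) = 1/79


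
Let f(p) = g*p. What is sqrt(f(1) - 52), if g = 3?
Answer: 7*I ≈ 7.0*I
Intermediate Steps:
f(p) = 3*p
sqrt(f(1) - 52) = sqrt(3*1 - 52) = sqrt(3 - 52) = sqrt(-49) = 7*I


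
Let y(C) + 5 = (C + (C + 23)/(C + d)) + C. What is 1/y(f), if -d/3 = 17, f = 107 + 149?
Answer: 205/104214 ≈ 0.0019671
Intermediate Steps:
f = 256
d = -51 (d = -3*17 = -51)
y(C) = -5 + 2*C + (23 + C)/(-51 + C) (y(C) = -5 + ((C + (C + 23)/(C - 51)) + C) = -5 + ((C + (23 + C)/(-51 + C)) + C) = -5 + (2*C + (23 + C)/(-51 + C)) = -5 + 2*C + (23 + C)/(-51 + C))
1/y(f) = 1/(2*(139 + 256**2 - 53*256)/(-51 + 256)) = 1/(2*(139 + 65536 - 13568)/205) = 1/(2*(1/205)*52107) = 1/(104214/205) = 205/104214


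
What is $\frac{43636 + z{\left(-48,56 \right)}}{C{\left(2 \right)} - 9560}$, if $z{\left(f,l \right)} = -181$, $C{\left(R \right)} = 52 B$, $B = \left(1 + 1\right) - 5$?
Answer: $- \frac{43455}{9716} \approx -4.4725$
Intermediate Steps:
$B = -3$ ($B = 2 - 5 = -3$)
$C{\left(R \right)} = -156$ ($C{\left(R \right)} = 52 \left(-3\right) = -156$)
$\frac{43636 + z{\left(-48,56 \right)}}{C{\left(2 \right)} - 9560} = \frac{43636 - 181}{-156 - 9560} = \frac{43455}{-9716} = 43455 \left(- \frac{1}{9716}\right) = - \frac{43455}{9716}$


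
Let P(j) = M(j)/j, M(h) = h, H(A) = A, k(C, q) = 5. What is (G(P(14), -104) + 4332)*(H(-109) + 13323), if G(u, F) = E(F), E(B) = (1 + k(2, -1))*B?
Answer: 48997512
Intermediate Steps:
E(B) = 6*B (E(B) = (1 + 5)*B = 6*B)
P(j) = 1 (P(j) = j/j = 1)
G(u, F) = 6*F
(G(P(14), -104) + 4332)*(H(-109) + 13323) = (6*(-104) + 4332)*(-109 + 13323) = (-624 + 4332)*13214 = 3708*13214 = 48997512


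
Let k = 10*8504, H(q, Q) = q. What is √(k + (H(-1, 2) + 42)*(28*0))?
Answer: 4*√5315 ≈ 291.62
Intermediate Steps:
k = 85040
√(k + (H(-1, 2) + 42)*(28*0)) = √(85040 + (-1 + 42)*(28*0)) = √(85040 + 41*0) = √(85040 + 0) = √85040 = 4*√5315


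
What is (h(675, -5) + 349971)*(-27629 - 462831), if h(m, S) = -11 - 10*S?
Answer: -171665904600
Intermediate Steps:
(h(675, -5) + 349971)*(-27629 - 462831) = ((-11 - 10*(-5)) + 349971)*(-27629 - 462831) = ((-11 + 50) + 349971)*(-490460) = (39 + 349971)*(-490460) = 350010*(-490460) = -171665904600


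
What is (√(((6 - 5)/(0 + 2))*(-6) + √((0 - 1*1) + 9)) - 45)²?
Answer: (45 - √(-3 + 2*√2))² ≈ 2024.8 - 37.279*I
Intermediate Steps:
(√(((6 - 5)/(0 + 2))*(-6) + √((0 - 1*1) + 9)) - 45)² = (√((1/2)*(-6) + √((0 - 1) + 9)) - 45)² = (√((1*(½))*(-6) + √(-1 + 9)) - 45)² = (√((½)*(-6) + √8) - 45)² = (√(-3 + 2*√2) - 45)² = (-45 + √(-3 + 2*√2))²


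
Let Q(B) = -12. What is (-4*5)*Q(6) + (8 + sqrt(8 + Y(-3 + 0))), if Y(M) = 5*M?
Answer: 248 + I*sqrt(7) ≈ 248.0 + 2.6458*I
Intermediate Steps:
(-4*5)*Q(6) + (8 + sqrt(8 + Y(-3 + 0))) = -4*5*(-12) + (8 + sqrt(8 + 5*(-3 + 0))) = -20*(-12) + (8 + sqrt(8 + 5*(-3))) = 240 + (8 + sqrt(8 - 15)) = 240 + (8 + sqrt(-7)) = 240 + (8 + I*sqrt(7)) = 248 + I*sqrt(7)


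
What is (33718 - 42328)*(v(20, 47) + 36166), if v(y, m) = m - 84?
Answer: -311070690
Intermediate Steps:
v(y, m) = -84 + m
(33718 - 42328)*(v(20, 47) + 36166) = (33718 - 42328)*((-84 + 47) + 36166) = -8610*(-37 + 36166) = -8610*36129 = -311070690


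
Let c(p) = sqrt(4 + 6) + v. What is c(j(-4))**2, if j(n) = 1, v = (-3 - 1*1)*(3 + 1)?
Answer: (16 - sqrt(10))**2 ≈ 164.81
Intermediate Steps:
v = -16 (v = (-3 - 1)*4 = -4*4 = -16)
c(p) = -16 + sqrt(10) (c(p) = sqrt(4 + 6) - 16 = sqrt(10) - 16 = -16 + sqrt(10))
c(j(-4))**2 = (-16 + sqrt(10))**2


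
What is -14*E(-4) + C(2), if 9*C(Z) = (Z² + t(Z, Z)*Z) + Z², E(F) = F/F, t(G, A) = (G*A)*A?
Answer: -34/3 ≈ -11.333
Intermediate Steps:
t(G, A) = G*A² (t(G, A) = (A*G)*A = G*A²)
E(F) = 1
C(Z) = Z⁴/9 + 2*Z²/9 (C(Z) = ((Z² + (Z*Z²)*Z) + Z²)/9 = ((Z² + Z³*Z) + Z²)/9 = ((Z² + Z⁴) + Z²)/9 = (Z⁴ + 2*Z²)/9 = Z⁴/9 + 2*Z²/9)
-14*E(-4) + C(2) = -14*1 + (⅑)*2²*(2 + 2²) = -14 + (⅑)*4*(2 + 4) = -14 + (⅑)*4*6 = -14 + 8/3 = -34/3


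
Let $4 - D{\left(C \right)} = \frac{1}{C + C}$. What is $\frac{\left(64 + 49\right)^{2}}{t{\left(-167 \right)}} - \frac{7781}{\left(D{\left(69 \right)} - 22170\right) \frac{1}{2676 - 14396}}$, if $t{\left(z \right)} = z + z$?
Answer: $- \frac{4242341714461}{1021675606} \approx -4152.3$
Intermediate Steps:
$t{\left(z \right)} = 2 z$
$D{\left(C \right)} = 4 - \frac{1}{2 C}$ ($D{\left(C \right)} = 4 - \frac{1}{C + C} = 4 - \frac{1}{2 C}$)
$\frac{\left(64 + 49\right)^{2}}{t{\left(-167 \right)}} - \frac{7781}{\left(D{\left(69 \right)} - 22170\right) \frac{1}{2676 - 14396}} = \frac{\left(64 + 49\right)^{2}}{2 \left(-167\right)} - \frac{7781}{\left(\left(4 - \frac{1}{2 \cdot 69}\right) - 22170\right) \frac{1}{2676 - 14396}} = \frac{113^{2}}{-334} - \frac{7781}{\left(\left(4 - \frac{1}{138}\right) - 22170\right) \frac{1}{-11720}} = 12769 \left(- \frac{1}{334}\right) - \frac{7781}{\left(\left(4 - \frac{1}{138}\right) - 22170\right) \left(- \frac{1}{11720}\right)} = - \frac{12769}{334} - \frac{7781}{\left(\frac{551}{138} - 22170\right) \left(- \frac{1}{11720}\right)} = - \frac{12769}{334} - \frac{7781}{\left(- \frac{3058909}{138}\right) \left(- \frac{1}{11720}\right)} = - \frac{12769}{334} - \frac{7781}{\frac{3058909}{1617360}} = - \frac{12769}{334} - \frac{12584678160}{3058909} = - \frac{4242341714461}{1021675606}$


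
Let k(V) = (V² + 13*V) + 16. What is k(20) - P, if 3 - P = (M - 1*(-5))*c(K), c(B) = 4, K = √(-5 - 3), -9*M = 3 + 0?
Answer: 2075/3 ≈ 691.67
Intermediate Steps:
M = -⅓ (M = -(3 + 0)/9 = -⅑*3 = -⅓ ≈ -0.33333)
K = 2*I*√2 (K = √(-8) = 2*I*√2 ≈ 2.8284*I)
k(V) = 16 + V² + 13*V
P = -47/3 (P = 3 - (-⅓ - 1*(-5))*4 = 3 - (-⅓ + 5)*4 = 3 - 14*4/3 = 3 - 1*56/3 = 3 - 56/3 = -47/3 ≈ -15.667)
k(20) - P = (16 + 20² + 13*20) - 1*(-47/3) = (16 + 400 + 260) + 47/3 = 676 + 47/3 = 2075/3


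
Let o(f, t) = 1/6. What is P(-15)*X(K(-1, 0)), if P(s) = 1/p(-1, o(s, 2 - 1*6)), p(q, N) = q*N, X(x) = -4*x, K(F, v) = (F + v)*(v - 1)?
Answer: 24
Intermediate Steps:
K(F, v) = (-1 + v)*(F + v) (K(F, v) = (F + v)*(-1 + v) = (-1 + v)*(F + v))
o(f, t) = 1/6
p(q, N) = N*q
P(s) = -6 (P(s) = 1/((1/6)*(-1)) = 1/(-1/6) = -6)
P(-15)*X(K(-1, 0)) = -(-24)*(0**2 - 1*(-1) - 1*0 - 1*0) = -(-24)*(0 + 1 + 0 + 0) = -(-24) = -6*(-4) = 24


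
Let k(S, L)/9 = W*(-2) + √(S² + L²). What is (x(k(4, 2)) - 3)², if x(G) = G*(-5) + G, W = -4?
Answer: 110601 + 41904*√5 ≈ 2.0430e+5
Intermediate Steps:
k(S, L) = 72 + 9*√(L² + S²) (k(S, L) = 9*(-4*(-2) + √(S² + L²)) = 9*(8 + √(L² + S²)) = 72 + 9*√(L² + S²))
x(G) = -4*G (x(G) = -5*G + G = -4*G)
(x(k(4, 2)) - 3)² = (-4*(72 + 9*√(2² + 4²)) - 3)² = (-4*(72 + 9*√(4 + 16)) - 3)² = (-4*(72 + 9*√20) - 3)² = (-4*(72 + 9*(2*√5)) - 3)² = (-4*(72 + 18*√5) - 3)² = ((-288 - 72*√5) - 3)² = (-291 - 72*√5)²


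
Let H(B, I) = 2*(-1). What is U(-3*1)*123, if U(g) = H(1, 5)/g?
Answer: 82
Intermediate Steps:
H(B, I) = -2
U(g) = -2/g
U(-3*1)*123 = -2/((-3*1))*123 = -2/(-3)*123 = -2*(-⅓)*123 = (⅔)*123 = 82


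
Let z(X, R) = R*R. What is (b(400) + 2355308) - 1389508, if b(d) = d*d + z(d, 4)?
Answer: 1125816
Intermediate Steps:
z(X, R) = R**2
b(d) = 16 + d**2 (b(d) = d*d + 4**2 = d**2 + 16 = 16 + d**2)
(b(400) + 2355308) - 1389508 = ((16 + 400**2) + 2355308) - 1389508 = ((16 + 160000) + 2355308) - 1389508 = (160016 + 2355308) - 1389508 = 2515324 - 1389508 = 1125816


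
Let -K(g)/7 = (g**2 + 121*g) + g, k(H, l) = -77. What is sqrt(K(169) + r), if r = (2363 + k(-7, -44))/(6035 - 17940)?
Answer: 11*I*sqrt(403228671555)/11905 ≈ 586.73*I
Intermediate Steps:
r = -2286/11905 (r = (2363 - 77)/(6035 - 17940) = 2286/(-11905) = 2286*(-1/11905) = -2286/11905 ≈ -0.19202)
K(g) = -854*g - 7*g**2 (K(g) = -7*((g**2 + 121*g) + g) = -7*(g**2 + 122*g) = -854*g - 7*g**2)
sqrt(K(169) + r) = sqrt(-7*169*(122 + 169) - 2286/11905) = sqrt(-7*169*291 - 2286/11905) = sqrt(-344253 - 2286/11905) = sqrt(-4098334251/11905) = 11*I*sqrt(403228671555)/11905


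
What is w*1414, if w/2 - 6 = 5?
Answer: 31108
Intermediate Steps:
w = 22 (w = 12 + 2*5 = 12 + 10 = 22)
w*1414 = 22*1414 = 31108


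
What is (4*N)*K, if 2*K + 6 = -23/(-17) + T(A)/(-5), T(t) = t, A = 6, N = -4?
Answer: 3976/85 ≈ 46.776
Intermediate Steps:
K = -497/170 (K = -3 + (-23/(-17) + 6/(-5))/2 = -3 + (-23*(-1/17) + 6*(-⅕))/2 = -3 + (23/17 - 6/5)/2 = -3 + (½)*(13/85) = -3 + 13/170 = -497/170 ≈ -2.9235)
(4*N)*K = (4*(-4))*(-497/170) = -16*(-497/170) = 3976/85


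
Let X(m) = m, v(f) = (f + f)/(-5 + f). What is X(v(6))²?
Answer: 144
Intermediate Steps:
v(f) = 2*f/(-5 + f) (v(f) = (2*f)/(-5 + f) = 2*f/(-5 + f))
X(v(6))² = (2*6/(-5 + 6))² = (2*6/1)² = (2*6*1)² = 12² = 144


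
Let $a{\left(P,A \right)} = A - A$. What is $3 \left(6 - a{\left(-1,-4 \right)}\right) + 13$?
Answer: $31$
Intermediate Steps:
$a{\left(P,A \right)} = 0$
$3 \left(6 - a{\left(-1,-4 \right)}\right) + 13 = 3 \left(6 - 0\right) + 13 = 3 \left(6 + 0\right) + 13 = 3 \cdot 6 + 13 = 18 + 13 = 31$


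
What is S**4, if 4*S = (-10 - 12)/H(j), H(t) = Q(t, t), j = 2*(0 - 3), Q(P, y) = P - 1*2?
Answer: 14641/65536 ≈ 0.22340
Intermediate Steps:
Q(P, y) = -2 + P (Q(P, y) = P - 2 = -2 + P)
j = -6 (j = 2*(-3) = -6)
H(t) = -2 + t
S = 11/16 (S = ((-10 - 12)/(-2 - 6))/4 = (-22/(-8))/4 = (-22*(-1/8))/4 = (1/4)*(11/4) = 11/16 ≈ 0.68750)
S**4 = (11/16)**4 = 14641/65536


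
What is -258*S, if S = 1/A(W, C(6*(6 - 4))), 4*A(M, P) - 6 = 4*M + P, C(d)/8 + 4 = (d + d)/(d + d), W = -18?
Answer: 172/15 ≈ 11.467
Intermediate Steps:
C(d) = -24 (C(d) = -32 + 8*((d + d)/(d + d)) = -32 + 8*((2*d)/((2*d))) = -32 + 8*((2*d)*(1/(2*d))) = -32 + 8*1 = -32 + 8 = -24)
A(M, P) = 3/2 + M + P/4 (A(M, P) = 3/2 + (4*M + P)/4 = 3/2 + (P + 4*M)/4 = 3/2 + (M + P/4) = 3/2 + M + P/4)
S = -2/45 (S = 1/(3/2 - 18 + (¼)*(-24)) = 1/(3/2 - 18 - 6) = 1/(-45/2) = -2/45 ≈ -0.044444)
-258*S = -258*(-2/45) = 172/15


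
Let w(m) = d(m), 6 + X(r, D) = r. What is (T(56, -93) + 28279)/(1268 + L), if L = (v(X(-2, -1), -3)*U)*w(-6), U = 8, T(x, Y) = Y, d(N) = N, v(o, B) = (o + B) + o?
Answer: 14093/1090 ≈ 12.929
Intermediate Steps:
X(r, D) = -6 + r
v(o, B) = B + 2*o (v(o, B) = (B + o) + o = B + 2*o)
w(m) = m
L = 912 (L = ((-3 + 2*(-6 - 2))*8)*(-6) = ((-3 + 2*(-8))*8)*(-6) = ((-3 - 16)*8)*(-6) = -19*8*(-6) = -152*(-6) = 912)
(T(56, -93) + 28279)/(1268 + L) = (-93 + 28279)/(1268 + 912) = 28186/2180 = 28186*(1/2180) = 14093/1090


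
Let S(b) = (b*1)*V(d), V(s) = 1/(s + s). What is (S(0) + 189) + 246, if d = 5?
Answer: 435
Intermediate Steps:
V(s) = 1/(2*s)
S(b) = b/10 (S(b) = (b*1)*((½)/5) = b*((½)*(⅕)) = b*(⅒) = b/10)
(S(0) + 189) + 246 = ((⅒)*0 + 189) + 246 = (0 + 189) + 246 = 189 + 246 = 435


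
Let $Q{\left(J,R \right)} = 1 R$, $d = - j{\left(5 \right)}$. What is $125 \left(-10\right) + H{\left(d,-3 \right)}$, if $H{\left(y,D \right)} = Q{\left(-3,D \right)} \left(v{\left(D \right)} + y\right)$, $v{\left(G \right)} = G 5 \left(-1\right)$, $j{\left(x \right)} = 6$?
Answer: $-1277$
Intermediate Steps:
$v{\left(G \right)} = - 5 G$ ($v{\left(G \right)} = 5 G \left(-1\right) = - 5 G$)
$d = -6$ ($d = \left(-1\right) 6 = -6$)
$Q{\left(J,R \right)} = R$
$H{\left(y,D \right)} = D \left(y - 5 D\right)$ ($H{\left(y,D \right)} = D \left(- 5 D + y\right) = D \left(y - 5 D\right)$)
$125 \left(-10\right) + H{\left(d,-3 \right)} = 125 \left(-10\right) - 3 \left(-6 - -15\right) = -1250 - 3 \left(-6 + 15\right) = -1250 - 27 = -1277$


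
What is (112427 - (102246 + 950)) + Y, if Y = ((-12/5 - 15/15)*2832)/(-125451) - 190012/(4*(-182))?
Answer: 361206667061/38053470 ≈ 9492.1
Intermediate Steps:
Y = 9935085491/38053470 (Y = ((-12*⅕ - 15*1/15)*2832)*(-1/125451) - 190012/(-728) = ((-12/5 - 1)*2832)*(-1/125451) - 190012*(-1/728) = -17/5*2832*(-1/125451) + 47503/182 = -48144/5*(-1/125451) + 47503/182 = 16048/209085 + 47503/182 = 9935085491/38053470 ≈ 261.08)
(112427 - (102246 + 950)) + Y = (112427 - (102246 + 950)) + 9935085491/38053470 = (112427 - 1*103196) + 9935085491/38053470 = (112427 - 103196) + 9935085491/38053470 = 9231 + 9935085491/38053470 = 361206667061/38053470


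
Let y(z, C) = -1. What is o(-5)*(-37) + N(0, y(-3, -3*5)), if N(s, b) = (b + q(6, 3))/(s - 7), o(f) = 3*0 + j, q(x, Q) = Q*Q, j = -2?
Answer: 510/7 ≈ 72.857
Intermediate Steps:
q(x, Q) = Q**2
o(f) = -2 (o(f) = 3*0 - 2 = 0 - 2 = -2)
N(s, b) = (9 + b)/(-7 + s) (N(s, b) = (b + 3**2)/(s - 7) = (b + 9)/(-7 + s) = (9 + b)/(-7 + s))
o(-5)*(-37) + N(0, y(-3, -3*5)) = -2*(-37) + (9 - 1)/(-7 + 0) = 74 + 8/(-7) = 74 - 1/7*8 = 74 - 8/7 = 510/7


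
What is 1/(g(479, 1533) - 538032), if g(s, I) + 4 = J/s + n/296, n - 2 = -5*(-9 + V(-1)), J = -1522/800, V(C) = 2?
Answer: -191600/103087674411 ≈ -1.8586e-6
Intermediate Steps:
J = -761/400 (J = -1522*1/800 = -761/400 ≈ -1.9025)
n = 37 (n = 2 - 5*(-9 + 2) = 2 - 5*(-7) = 2 + 35 = 37)
g(s, I) = -31/8 - 761/(400*s) (g(s, I) = -4 + (-761/(400*s) + 37/296) = -4 + (-761/(400*s) + 37*(1/296)) = -4 + (-761/(400*s) + ⅛) = -4 + (⅛ - 761/(400*s)) = -31/8 - 761/(400*s))
1/(g(479, 1533) - 538032) = 1/((1/400)*(-761 - 1550*479)/479 - 538032) = 1/((1/400)*(1/479)*(-761 - 742450) - 538032) = 1/((1/400)*(1/479)*(-743211) - 538032) = 1/(-743211/191600 - 538032) = 1/(-103087674411/191600) = -191600/103087674411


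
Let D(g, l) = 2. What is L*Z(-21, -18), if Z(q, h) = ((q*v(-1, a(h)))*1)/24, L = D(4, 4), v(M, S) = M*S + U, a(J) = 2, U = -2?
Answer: 7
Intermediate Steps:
v(M, S) = -2 + M*S (v(M, S) = M*S - 2 = -2 + M*S)
L = 2
Z(q, h) = -q/6 (Z(q, h) = ((q*(-2 - 1*2))*1)/24 = ((q*(-2 - 2))*1)*(1/24) = ((q*(-4))*1)*(1/24) = (-4*q*1)*(1/24) = -4*q*(1/24) = -q/6)
L*Z(-21, -18) = 2*(-⅙*(-21)) = 2*(7/2) = 7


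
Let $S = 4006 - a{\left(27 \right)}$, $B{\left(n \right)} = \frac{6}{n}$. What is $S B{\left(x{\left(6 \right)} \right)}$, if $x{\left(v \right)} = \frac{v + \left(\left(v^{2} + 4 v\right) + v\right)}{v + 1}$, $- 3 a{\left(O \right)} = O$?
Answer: $\frac{28105}{12} \approx 2342.1$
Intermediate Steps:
$a{\left(O \right)} = - \frac{O}{3}$
$x{\left(v \right)} = \frac{v^{2} + 6 v}{1 + v}$ ($x{\left(v \right)} = \frac{v + \left(v^{2} + 5 v\right)}{1 + v} = \frac{v^{2} + 6 v}{1 + v}$)
$S = 4015$ ($S = 4006 - \left(- \frac{1}{3}\right) 27 = 4006 - -9 = 4006 + 9 = 4015$)
$S B{\left(x{\left(6 \right)} \right)} = 4015 \frac{6}{6 \frac{1}{1 + 6} \left(6 + 6\right)} = 4015 \frac{6}{6 \cdot \frac{1}{7} \cdot 12} = 4015 \frac{6}{\frac{72}{7}} = 4015 \cdot 6 \cdot \frac{7}{72} = 4015 \cdot \frac{7}{12} = \frac{28105}{12}$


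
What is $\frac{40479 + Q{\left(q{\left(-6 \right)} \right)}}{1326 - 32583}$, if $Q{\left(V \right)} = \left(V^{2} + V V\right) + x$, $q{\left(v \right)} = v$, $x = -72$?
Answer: $- \frac{13493}{10419} \approx -1.295$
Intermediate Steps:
$Q{\left(V \right)} = -72 + 2 V^{2}$ ($Q{\left(V \right)} = \left(V^{2} + V V\right) - 72 = \left(V^{2} + V^{2}\right) - 72 = 2 V^{2} - 72 = -72 + 2 V^{2}$)
$\frac{40479 + Q{\left(q{\left(-6 \right)} \right)}}{1326 - 32583} = \frac{40479 - \left(72 - 2 \left(-6\right)^{2}\right)}{1326 - 32583} = \frac{40479 + \left(-72 + 2 \cdot 36\right)}{-31257} = \left(40479 + \left(-72 + 72\right)\right) \left(- \frac{1}{31257}\right) = \left(40479 + 0\right) \left(- \frac{1}{31257}\right) = 40479 \left(- \frac{1}{31257}\right) = - \frac{13493}{10419}$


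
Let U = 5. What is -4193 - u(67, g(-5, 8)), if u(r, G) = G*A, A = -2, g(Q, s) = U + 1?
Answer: -4181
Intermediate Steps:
g(Q, s) = 6 (g(Q, s) = 5 + 1 = 6)
u(r, G) = -2*G (u(r, G) = G*(-2) = -2*G)
-4193 - u(67, g(-5, 8)) = -4193 - (-2)*6 = -4193 - 1*(-12) = -4193 + 12 = -4181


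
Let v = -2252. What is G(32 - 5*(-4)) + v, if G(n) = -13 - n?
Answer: -2317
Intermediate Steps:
G(32 - 5*(-4)) + v = (-13 - (32 - 5*(-4))) - 2252 = (-13 - (32 + 20)) - 2252 = (-13 - 1*52) - 2252 = (-13 - 52) - 2252 = -65 - 2252 = -2317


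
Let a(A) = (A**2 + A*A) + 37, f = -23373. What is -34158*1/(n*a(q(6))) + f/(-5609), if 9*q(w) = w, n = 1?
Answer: -1716359805/1912669 ≈ -897.36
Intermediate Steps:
q(w) = w/9
a(A) = 37 + 2*A**2 (a(A) = (A**2 + A**2) + 37 = 2*A**2 + 37 = 37 + 2*A**2)
-34158*1/(n*a(q(6))) + f/(-5609) = -34158/(37 + 2*((1/9)*6)**2) - 23373/(-5609) = -34158/(37 + 2*(2/3)**2) - 23373*(-1/5609) = -34158/(37 + 2*(4/9)) + 23373/5609 = -34158/(37 + 8/9) + 23373/5609 = -34158/((341/9)*1) + 23373/5609 = -34158/341/9 + 23373/5609 = -34158*9/341 + 23373/5609 = -307422/341 + 23373/5609 = -1716359805/1912669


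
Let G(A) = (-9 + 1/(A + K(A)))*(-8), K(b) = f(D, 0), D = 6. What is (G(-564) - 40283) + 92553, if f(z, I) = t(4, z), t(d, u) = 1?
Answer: 29468554/563 ≈ 52342.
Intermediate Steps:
f(z, I) = 1
K(b) = 1
G(A) = 72 - 8/(1 + A) (G(A) = (-9 + 1/(A + 1))*(-8) = (-9 + 1/(1 + A))*(-8) = 72 - 8/(1 + A))
(G(-564) - 40283) + 92553 = (8*(8 + 9*(-564))/(1 - 564) - 40283) + 92553 = (8*(8 - 5076)/(-563) - 40283) + 92553 = (8*(-1/563)*(-5068) - 40283) + 92553 = (40544/563 - 40283) + 92553 = -22638785/563 + 92553 = 29468554/563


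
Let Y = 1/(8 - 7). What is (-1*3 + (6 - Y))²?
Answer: 4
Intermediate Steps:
Y = 1 (Y = 1/1 = 1)
(-1*3 + (6 - Y))² = (-1*3 + (6 - 1*1))² = (-3 + (6 - 1))² = (-3 + 5)² = 2² = 4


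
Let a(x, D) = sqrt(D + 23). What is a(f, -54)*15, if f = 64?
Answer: 15*I*sqrt(31) ≈ 83.516*I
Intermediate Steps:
a(x, D) = sqrt(23 + D)
a(f, -54)*15 = sqrt(23 - 54)*15 = sqrt(-31)*15 = (I*sqrt(31))*15 = 15*I*sqrt(31)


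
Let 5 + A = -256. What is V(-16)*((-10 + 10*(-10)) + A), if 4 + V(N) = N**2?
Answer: -93492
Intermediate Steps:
A = -261 (A = -5 - 256 = -261)
V(N) = -4 + N**2
V(-16)*((-10 + 10*(-10)) + A) = (-4 + (-16)**2)*((-10 + 10*(-10)) - 261) = (-4 + 256)*((-10 - 100) - 261) = 252*(-110 - 261) = 252*(-371) = -93492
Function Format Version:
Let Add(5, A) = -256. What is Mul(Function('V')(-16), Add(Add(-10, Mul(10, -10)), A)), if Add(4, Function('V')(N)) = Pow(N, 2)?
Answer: -93492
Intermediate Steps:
A = -261 (A = Add(-5, -256) = -261)
Function('V')(N) = Add(-4, Pow(N, 2))
Mul(Function('V')(-16), Add(Add(-10, Mul(10, -10)), A)) = Mul(Add(-4, Pow(-16, 2)), Add(Add(-10, Mul(10, -10)), -261)) = Mul(Add(-4, 256), Add(Add(-10, -100), -261)) = Mul(252, Add(-110, -261)) = Mul(252, -371) = -93492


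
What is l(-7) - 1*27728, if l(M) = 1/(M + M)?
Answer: -388193/14 ≈ -27728.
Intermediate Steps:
l(M) = 1/(2*M)
l(-7) - 1*27728 = (1/2)/(-7) - 1*27728 = (1/2)*(-1/7) - 27728 = -1/14 - 27728 = -388193/14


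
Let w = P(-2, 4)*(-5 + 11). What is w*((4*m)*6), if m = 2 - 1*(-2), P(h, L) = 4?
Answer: 2304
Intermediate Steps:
m = 4 (m = 2 + 2 = 4)
w = 24 (w = 4*(-5 + 11) = 4*6 = 24)
w*((4*m)*6) = 24*((4*4)*6) = 24*(16*6) = 24*96 = 2304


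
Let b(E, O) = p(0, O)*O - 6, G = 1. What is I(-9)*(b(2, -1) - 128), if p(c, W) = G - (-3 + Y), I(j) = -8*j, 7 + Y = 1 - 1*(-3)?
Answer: -10152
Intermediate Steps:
Y = -3 (Y = -7 + (1 - 1*(-3)) = -7 + (1 + 3) = -7 + 4 = -3)
p(c, W) = 7 (p(c, W) = 1 - (-3 - 3) = 1 - 1*(-6) = 1 + 6 = 7)
b(E, O) = -6 + 7*O (b(E, O) = 7*O - 6 = -6 + 7*O)
I(-9)*(b(2, -1) - 128) = (-8*(-9))*((-6 + 7*(-1)) - 128) = 72*((-6 - 7) - 128) = 72*(-13 - 128) = 72*(-141) = -10152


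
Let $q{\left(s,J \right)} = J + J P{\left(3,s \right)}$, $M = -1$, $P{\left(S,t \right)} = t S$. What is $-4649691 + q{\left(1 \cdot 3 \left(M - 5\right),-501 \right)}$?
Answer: $-4623138$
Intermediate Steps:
$P{\left(S,t \right)} = S t$
$q{\left(s,J \right)} = J + 3 J s$ ($q{\left(s,J \right)} = J + J 3 s = J + 3 J s$)
$-4649691 + q{\left(1 \cdot 3 \left(M - 5\right),-501 \right)} = -4649691 - 501 \left(1 + 3 \cdot 1 \cdot 3 \left(-1 - 5\right)\right) = -4649691 - 501 \left(1 + 3 \cdot 1 \cdot 3 \left(-6\right)\right) = -4649691 - 501 \left(1 + 3 \cdot 1 \left(-18\right)\right) = -4649691 - 501 \left(1 + 3 \left(-18\right)\right) = -4649691 - 501 \left(1 - 54\right) = -4649691 - -26553 = -4649691 + 26553 = -4623138$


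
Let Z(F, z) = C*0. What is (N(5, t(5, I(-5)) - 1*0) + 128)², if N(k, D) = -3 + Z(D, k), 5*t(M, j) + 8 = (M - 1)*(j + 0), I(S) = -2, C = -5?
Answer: 15625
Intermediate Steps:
Z(F, z) = 0 (Z(F, z) = -5*0 = 0)
t(M, j) = -8/5 + j*(-1 + M)/5 (t(M, j) = -8/5 + ((M - 1)*(j + 0))/5 = -8/5 + ((-1 + M)*j)/5 = -8/5 + (j*(-1 + M))/5 = -8/5 + j*(-1 + M)/5)
N(k, D) = -3 (N(k, D) = -3 + 0 = -3)
(N(5, t(5, I(-5)) - 1*0) + 128)² = (-3 + 128)² = 125² = 15625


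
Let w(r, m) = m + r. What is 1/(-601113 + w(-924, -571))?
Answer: -1/602608 ≈ -1.6595e-6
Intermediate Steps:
1/(-601113 + w(-924, -571)) = 1/(-601113 + (-571 - 924)) = 1/(-601113 - 1495) = 1/(-602608) = -1/602608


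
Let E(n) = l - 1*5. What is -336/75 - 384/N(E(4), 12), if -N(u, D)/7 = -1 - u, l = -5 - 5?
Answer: -688/1225 ≈ -0.56163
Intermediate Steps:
l = -10
E(n) = -15 (E(n) = -10 - 1*5 = -10 - 5 = -15)
N(u, D) = 7 + 7*u (N(u, D) = -7*(-1 - u) = 7 + 7*u)
-336/75 - 384/N(E(4), 12) = -336/75 - 384/(7 + 7*(-15)) = -336*1/75 - 384/(7 - 105) = -112/25 - 384/(-98) = -112/25 - 384*(-1/98) = -112/25 + 192/49 = -688/1225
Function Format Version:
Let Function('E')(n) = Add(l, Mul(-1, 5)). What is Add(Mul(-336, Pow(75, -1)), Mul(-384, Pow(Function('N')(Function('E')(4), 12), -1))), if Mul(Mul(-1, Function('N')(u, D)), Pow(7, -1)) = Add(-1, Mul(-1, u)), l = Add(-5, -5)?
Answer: Rational(-688, 1225) ≈ -0.56163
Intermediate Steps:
l = -10
Function('E')(n) = -15 (Function('E')(n) = Add(-10, Mul(-1, 5)) = Add(-10, -5) = -15)
Function('N')(u, D) = Add(7, Mul(7, u)) (Function('N')(u, D) = Mul(-7, Add(-1, Mul(-1, u))) = Add(7, Mul(7, u)))
Add(Mul(-336, Pow(75, -1)), Mul(-384, Pow(Function('N')(Function('E')(4), 12), -1))) = Add(Mul(-336, Pow(75, -1)), Mul(-384, Pow(Add(7, Mul(7, -15)), -1))) = Add(Mul(-336, Rational(1, 75)), Mul(-384, Pow(Add(7, -105), -1))) = Add(Rational(-112, 25), Mul(-384, Pow(-98, -1))) = Add(Rational(-112, 25), Mul(-384, Rational(-1, 98))) = Add(Rational(-112, 25), Rational(192, 49)) = Rational(-688, 1225)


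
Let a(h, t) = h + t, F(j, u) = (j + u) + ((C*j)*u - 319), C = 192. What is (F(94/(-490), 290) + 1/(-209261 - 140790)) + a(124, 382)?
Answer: -875177207487/85762495 ≈ -10205.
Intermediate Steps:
F(j, u) = -319 + j + u + 192*j*u (F(j, u) = (j + u) + ((192*j)*u - 319) = (j + u) + (192*j*u - 319) = (j + u) + (-319 + 192*j*u) = -319 + j + u + 192*j*u)
(F(94/(-490), 290) + 1/(-209261 - 140790)) + a(124, 382) = ((-319 + 94/(-490) + 290 + 192*(94/(-490))*290) + 1/(-209261 - 140790)) + (124 + 382) = ((-319 + 94*(-1/490) + 290 + 192*(94*(-1/490))*290) + 1/(-350051)) + 506 = ((-319 - 47/245 + 290 + 192*(-47/245)*290) - 1/350051) + 506 = ((-319 - 47/245 + 290 - 523392/49) - 1/350051) + 506 = (-2624112/245 - 1/350051) + 506 = -918573029957/85762495 + 506 = -875177207487/85762495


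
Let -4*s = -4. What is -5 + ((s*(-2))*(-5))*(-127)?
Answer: -1275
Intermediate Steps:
s = 1 (s = -¼*(-4) = 1)
-5 + ((s*(-2))*(-5))*(-127) = -5 + ((1*(-2))*(-5))*(-127) = -5 - 2*(-5)*(-127) = -5 + 10*(-127) = -5 - 1270 = -1275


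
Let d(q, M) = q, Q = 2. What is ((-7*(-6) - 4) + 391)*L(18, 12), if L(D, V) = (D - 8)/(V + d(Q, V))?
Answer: 2145/7 ≈ 306.43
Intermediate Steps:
L(D, V) = (-8 + D)/(2 + V) (L(D, V) = (D - 8)/(V + 2) = (-8 + D)/(2 + V))
((-7*(-6) - 4) + 391)*L(18, 12) = ((-7*(-6) - 4) + 391)*((-8 + 18)/(2 + 12)) = ((42 - 4) + 391)*(10/14) = (38 + 391)*((1/14)*10) = 429*(5/7) = 2145/7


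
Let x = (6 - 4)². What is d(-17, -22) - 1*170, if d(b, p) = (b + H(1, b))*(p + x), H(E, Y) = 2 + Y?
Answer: 406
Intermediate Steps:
x = 4 (x = 2² = 4)
d(b, p) = (2 + 2*b)*(4 + p) (d(b, p) = (b + (2 + b))*(p + 4) = (2 + 2*b)*(4 + p))
d(-17, -22) - 1*170 = (8 + 2*(-22) + 8*(-17) + 2*(-17)*(-22)) - 1*170 = (8 - 44 - 136 + 748) - 170 = 576 - 170 = 406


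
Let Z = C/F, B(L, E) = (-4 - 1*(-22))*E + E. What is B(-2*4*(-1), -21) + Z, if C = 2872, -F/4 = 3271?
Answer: -1305847/3271 ≈ -399.22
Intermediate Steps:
F = -13084 (F = -4*3271 = -13084)
B(L, E) = 19*E (B(L, E) = (-4 + 22)*E + E = 18*E + E = 19*E)
Z = -718/3271 (Z = 2872/(-13084) = 2872*(-1/13084) = -718/3271 ≈ -0.21950)
B(-2*4*(-1), -21) + Z = 19*(-21) - 718/3271 = -399 - 718/3271 = -1305847/3271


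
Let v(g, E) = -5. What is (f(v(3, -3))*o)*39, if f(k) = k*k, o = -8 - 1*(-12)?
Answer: 3900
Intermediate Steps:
o = 4 (o = -8 + 12 = 4)
f(k) = k²
(f(v(3, -3))*o)*39 = ((-5)²*4)*39 = (25*4)*39 = 100*39 = 3900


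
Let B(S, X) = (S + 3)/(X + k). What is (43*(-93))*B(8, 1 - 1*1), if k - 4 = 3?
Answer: -43989/7 ≈ -6284.1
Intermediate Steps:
k = 7 (k = 4 + 3 = 7)
B(S, X) = (3 + S)/(7 + X) (B(S, X) = (S + 3)/(X + 7) = (3 + S)/(7 + X))
(43*(-93))*B(8, 1 - 1*1) = (43*(-93))*((3 + 8)/(7 + (1 - 1*1))) = -3999*11/(7 + (1 - 1)) = -3999*11/(7 + 0) = -3999*11/7 = -43989/7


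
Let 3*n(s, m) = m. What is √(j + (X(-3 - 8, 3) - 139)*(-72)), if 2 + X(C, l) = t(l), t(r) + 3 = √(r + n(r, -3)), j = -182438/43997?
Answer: √(20061684216626 - 139372992648*√2)/43997 ≈ 101.30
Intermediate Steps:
n(s, m) = m/3
j = -182438/43997 (j = -182438*1/43997 = -182438/43997 ≈ -4.1466)
t(r) = -3 + √(-1 + r) (t(r) = -3 + √(r + (⅓)*(-3)) = -3 + √(r - 1) = -3 + √(-1 + r))
X(C, l) = -5 + √(-1 + l) (X(C, l) = -2 + (-3 + √(-1 + l)) = -5 + √(-1 + l))
√(j + (X(-3 - 8, 3) - 139)*(-72)) = √(-182438/43997 + ((-5 + √(-1 + 3)) - 139)*(-72)) = √(-182438/43997 + ((-5 + √2) - 139)*(-72)) = √(-182438/43997 + (-144 + √2)*(-72)) = √(-182438/43997 + (10368 - 72*√2)) = √(455978458/43997 - 72*√2)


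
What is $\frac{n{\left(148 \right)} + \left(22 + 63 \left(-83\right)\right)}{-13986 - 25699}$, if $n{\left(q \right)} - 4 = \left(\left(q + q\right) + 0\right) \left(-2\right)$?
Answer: $\frac{1159}{7937} \approx 0.14602$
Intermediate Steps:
$n{\left(q \right)} = 4 - 4 q$ ($n{\left(q \right)} = 4 + \left(\left(q + q\right) + 0\right) \left(-2\right) = 4 + \left(2 q + 0\right) \left(-2\right) = 4 + 2 q \left(-2\right) = 4 - 4 q$)
$\frac{n{\left(148 \right)} + \left(22 + 63 \left(-83\right)\right)}{-13986 - 25699} = \frac{\left(4 - 592\right) + \left(22 + 63 \left(-83\right)\right)}{-13986 - 25699} = \frac{\left(4 - 592\right) + \left(22 - 5229\right)}{-39685} = \left(-588 - 5207\right) \left(- \frac{1}{39685}\right) = \left(-5795\right) \left(- \frac{1}{39685}\right) = \frac{1159}{7937}$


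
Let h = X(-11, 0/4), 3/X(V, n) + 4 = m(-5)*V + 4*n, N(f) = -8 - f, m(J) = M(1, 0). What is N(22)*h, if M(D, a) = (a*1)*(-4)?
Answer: 45/2 ≈ 22.500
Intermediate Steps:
M(D, a) = -4*a (M(D, a) = a*(-4) = -4*a)
m(J) = 0 (m(J) = -4*0 = 0)
X(V, n) = 3/(-4 + 4*n) (X(V, n) = 3/(-4 + (0*V + 4*n)) = 3/(-4 + (0 + 4*n)) = 3/(-4 + 4*n))
h = -¾ (h = 3/(4*(-1 + 0/4)) = 3/(4*(-1 + 0*(¼))) = 3/(4*(-1 + 0)) = (¾)/(-1) = (¾)*(-1) = -¾ ≈ -0.75000)
N(22)*h = (-8 - 1*22)*(-¾) = (-8 - 22)*(-¾) = -30*(-¾) = 45/2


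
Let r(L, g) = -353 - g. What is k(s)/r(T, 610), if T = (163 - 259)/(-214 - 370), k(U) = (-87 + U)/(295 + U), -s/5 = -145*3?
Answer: -116/132145 ≈ -0.00087782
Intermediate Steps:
s = 2175 (s = -(-725)*3 = -5*(-435) = 2175)
k(U) = (-87 + U)/(295 + U)
T = 12/73 (T = -96/(-584) = -96*(-1/584) = 12/73 ≈ 0.16438)
k(s)/r(T, 610) = ((-87 + 2175)/(295 + 2175))/(-353 - 1*610) = (2088/2470)/(-353 - 610) = ((1/2470)*2088)/(-963) = (1044/1235)*(-1/963) = -116/132145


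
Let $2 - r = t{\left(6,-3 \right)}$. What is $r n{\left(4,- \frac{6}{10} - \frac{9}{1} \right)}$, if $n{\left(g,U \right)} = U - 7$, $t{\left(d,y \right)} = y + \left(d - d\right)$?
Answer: $-83$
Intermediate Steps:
$t{\left(d,y \right)} = y$ ($t{\left(d,y \right)} = y + 0 = y$)
$n{\left(g,U \right)} = -7 + U$ ($n{\left(g,U \right)} = U - 7 = -7 + U$)
$r = 5$ ($r = 2 - -3 = 2 + 3 = 5$)
$r n{\left(4,- \frac{6}{10} - \frac{9}{1} \right)} = 5 \left(-7 - \left(9 + \frac{3}{5}\right)\right) = 5 \left(-7 - \frac{48}{5}\right) = 5 \left(- \frac{83}{5}\right) = -83$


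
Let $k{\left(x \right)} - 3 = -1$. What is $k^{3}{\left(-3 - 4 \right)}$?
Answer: $8$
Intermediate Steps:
$k{\left(x \right)} = 2$ ($k{\left(x \right)} = 3 - 1 = 2$)
$k^{3}{\left(-3 - 4 \right)} = 2^{3} = 8$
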